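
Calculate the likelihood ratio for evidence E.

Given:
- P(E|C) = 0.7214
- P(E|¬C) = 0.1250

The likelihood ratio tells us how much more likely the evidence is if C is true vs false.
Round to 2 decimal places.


Likelihood Ratio (LR) = P(E|C) / P(E|¬C)

LR = 0.7214 / 0.1250
   = 5.77

The evidence is 5.77 times more likely if C is true than if C is false.
Since LR > 1, the evidence supports C over ¬C.


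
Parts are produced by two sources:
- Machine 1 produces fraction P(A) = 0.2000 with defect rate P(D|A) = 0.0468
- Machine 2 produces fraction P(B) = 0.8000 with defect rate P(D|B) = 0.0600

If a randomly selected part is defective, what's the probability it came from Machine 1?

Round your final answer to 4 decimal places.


Let A = from Machine 1, D = defective

Given:
- P(A) = 0.2000, P(B) = 0.8000
- P(D|A) = 0.0468, P(D|B) = 0.0600

Step 1: Find P(D)
P(D) = P(D|A)P(A) + P(D|B)P(B)
     = 0.0468 × 0.2000 + 0.0600 × 0.8000
     = 0.00936000 + 0.04800000
     = 0.05736000

Step 2: Apply Bayes' theorem
P(A|D) = P(D|A)P(A) / P(D)
       = 0.00936000 / 0.05736000
       = 0.1632


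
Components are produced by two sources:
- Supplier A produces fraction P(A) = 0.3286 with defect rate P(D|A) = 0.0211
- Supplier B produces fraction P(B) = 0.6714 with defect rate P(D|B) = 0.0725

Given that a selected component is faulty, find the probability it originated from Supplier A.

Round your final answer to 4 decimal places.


Let A = from Supplier A, D = faulty

Given:
- P(A) = 0.3286, P(B) = 0.6714
- P(D|A) = 0.0211, P(D|B) = 0.0725

Step 1: Find P(D)
P(D) = P(D|A)P(A) + P(D|B)P(B)
     = 0.0211 × 0.3286 + 0.0725 × 0.6714
     = 0.00693346 + 0.04867650
     = 0.05560996

Step 2: Apply Bayes' theorem
P(A|D) = P(D|A)P(A) / P(D)
       = 0.00693346 / 0.05560996
       = 0.1247


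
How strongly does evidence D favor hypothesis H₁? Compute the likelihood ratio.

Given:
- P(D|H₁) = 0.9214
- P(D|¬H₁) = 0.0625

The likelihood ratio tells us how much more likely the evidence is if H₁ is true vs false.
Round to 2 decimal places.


Likelihood Ratio (LR) = P(D|H₁) / P(D|¬H₁)

LR = 0.9214 / 0.0625
   = 14.74

The evidence is 14.74 times more likely if H₁ is true than if H₁ is false.
Because LR exceeds 1, D is evidence for H₁.


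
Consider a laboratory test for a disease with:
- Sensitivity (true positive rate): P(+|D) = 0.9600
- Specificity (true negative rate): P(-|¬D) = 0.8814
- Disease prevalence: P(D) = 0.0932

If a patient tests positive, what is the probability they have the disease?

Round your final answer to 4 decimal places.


Let D = has disease, + = positive test

Given:
- P(D) = 0.0932 (prevalence)
- P(+|D) = 0.9600 (sensitivity)
- P(-|¬D) = 0.8814 (specificity)
- P(+|¬D) = 0.1186 (false positive rate = 1 - specificity)

Step 1: Find P(+)
P(+) = P(+|D)P(D) + P(+|¬D)P(¬D)
     = 0.9600 × 0.0932 + 0.1186 × 0.9068
     = 0.08947200 + 0.10754648
     = 0.19701848

Step 2: Apply Bayes' theorem for P(D|+)
P(D|+) = P(+|D)P(D) / P(+)
       = 0.08947200 / 0.19701848
       = 0.4541


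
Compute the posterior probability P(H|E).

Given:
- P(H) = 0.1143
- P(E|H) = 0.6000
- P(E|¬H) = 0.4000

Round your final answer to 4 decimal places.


Bayes' theorem: P(H|E) = P(E|H) × P(H) / P(E)

Step 1: Calculate P(E) using law of total probability
P(E) = P(E|H)P(H) + P(E|¬H)P(¬H)
     = 0.6000 × 0.1143 + 0.4000 × 0.8857
     = 0.06858000 + 0.35428000
     = 0.42286000

Step 2: Apply Bayes' theorem
P(H|E) = P(E|H) × P(H) / P(E)
       = 0.06858000 / 0.42286000
       = 0.1622


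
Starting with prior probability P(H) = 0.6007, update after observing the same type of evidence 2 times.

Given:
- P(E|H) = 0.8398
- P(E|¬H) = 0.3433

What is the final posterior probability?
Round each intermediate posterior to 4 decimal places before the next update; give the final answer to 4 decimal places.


Sequential Bayesian updating:

Initial prior: P(H) = 0.6007

Update 1:
  P(E) = 0.8398 × 0.6007 + 0.3433 × 0.3993 = 0.50446786 + 0.13707969 = 0.64154755
  P(H|E) = 0.50446786 / 0.64154755 = 0.7863

Update 2:
  P(E) = 0.8398 × 0.7863 + 0.3433 × 0.2137 = 0.66033474 + 0.07336321 = 0.73369795
  P(H|E) = 0.66033474 / 0.73369795 = 0.9000

Final posterior: 0.9000


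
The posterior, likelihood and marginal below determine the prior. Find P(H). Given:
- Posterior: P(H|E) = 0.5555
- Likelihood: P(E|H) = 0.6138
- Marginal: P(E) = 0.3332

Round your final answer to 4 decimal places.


From Bayes' theorem: P(H|E) = P(E|H) × P(H) / P(E)

Rearranging for P(H):
P(H) = P(H|E) × P(E) / P(E|H)
     = 0.5555 × 0.3332 / 0.6138
     = 0.18509260 / 0.6138
     = 0.3016


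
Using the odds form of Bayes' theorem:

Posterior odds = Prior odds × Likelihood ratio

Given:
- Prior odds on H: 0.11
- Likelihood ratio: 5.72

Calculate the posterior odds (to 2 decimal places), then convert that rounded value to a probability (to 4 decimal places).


Step 1: Calculate posterior odds
Posterior odds = Prior odds × LR
               = 0.11 × 5.72
               = 0.63

Step 2: Convert to probability
P(H|E) = Posterior odds / (1 + Posterior odds)
       = 0.63 / (1 + 0.63)
       = 0.63 / 1.63
       = 0.3865

The evidence increased P(H) from 0.0991 to 0.3865.


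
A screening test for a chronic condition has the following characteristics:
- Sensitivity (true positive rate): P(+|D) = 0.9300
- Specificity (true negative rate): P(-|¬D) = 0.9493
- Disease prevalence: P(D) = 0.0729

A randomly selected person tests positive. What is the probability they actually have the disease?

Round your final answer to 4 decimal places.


Let D = has disease, + = positive test

Given:
- P(D) = 0.0729 (prevalence)
- P(+|D) = 0.9300 (sensitivity)
- P(-|¬D) = 0.9493 (specificity)
- P(+|¬D) = 0.0507 (false positive rate = 1 - specificity)

Step 1: Find P(+)
P(+) = P(+|D)P(D) + P(+|¬D)P(¬D)
     = 0.9300 × 0.0729 + 0.0507 × 0.9271
     = 0.06779700 + 0.04700397
     = 0.11480097

Step 2: Apply Bayes' theorem for P(D|+)
P(D|+) = P(+|D)P(D) / P(+)
       = 0.06779700 / 0.11480097
       = 0.5906


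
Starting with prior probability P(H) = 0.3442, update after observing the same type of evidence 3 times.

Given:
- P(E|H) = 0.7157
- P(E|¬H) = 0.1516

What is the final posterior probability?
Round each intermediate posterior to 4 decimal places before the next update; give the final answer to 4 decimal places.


Sequential Bayesian updating:

Initial prior: P(H) = 0.3442

Update 1:
  P(E) = 0.7157 × 0.3442 + 0.1516 × 0.6558 = 0.24634394 + 0.09941928 = 0.34576322
  P(H|E) = 0.24634394 / 0.34576322 = 0.7125

Update 2:
  P(E) = 0.7157 × 0.7125 + 0.1516 × 0.2875 = 0.50993625 + 0.04358500 = 0.55352125
  P(H|E) = 0.50993625 / 0.55352125 = 0.9213

Update 3:
  P(E) = 0.7157 × 0.9213 + 0.1516 × 0.0787 = 0.65937441 + 0.01193092 = 0.67130533
  P(H|E) = 0.65937441 / 0.67130533 = 0.9822

Final posterior: 0.9822


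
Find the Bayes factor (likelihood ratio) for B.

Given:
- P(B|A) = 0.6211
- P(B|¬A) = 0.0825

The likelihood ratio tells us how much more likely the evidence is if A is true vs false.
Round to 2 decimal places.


Likelihood Ratio (LR) = P(B|A) / P(B|¬A)

LR = 0.6211 / 0.0825
   = 7.53

The evidence is 7.53 times more likely if A is true than if A is false.
Because LR exceeds 1, B is evidence for A.


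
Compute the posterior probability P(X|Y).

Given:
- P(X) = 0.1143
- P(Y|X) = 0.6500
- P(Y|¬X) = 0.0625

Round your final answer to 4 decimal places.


Bayes' theorem: P(X|Y) = P(Y|X) × P(X) / P(Y)

Step 1: Calculate P(Y) using law of total probability
P(Y) = P(Y|X)P(X) + P(Y|¬X)P(¬X)
     = 0.6500 × 0.1143 + 0.0625 × 0.8857
     = 0.07429500 + 0.05535625
     = 0.12965125

Step 2: Apply Bayes' theorem
P(X|Y) = P(Y|X) × P(X) / P(Y)
       = 0.07429500 / 0.12965125
       = 0.5730


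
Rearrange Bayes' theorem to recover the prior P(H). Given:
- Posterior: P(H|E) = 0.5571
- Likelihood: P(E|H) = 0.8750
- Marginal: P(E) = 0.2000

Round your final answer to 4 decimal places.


From Bayes' theorem: P(H|E) = P(E|H) × P(H) / P(E)

Rearranging for P(H):
P(H) = P(H|E) × P(E) / P(E|H)
     = 0.5571 × 0.2000 / 0.8750
     = 0.11142000 / 0.8750
     = 0.1273


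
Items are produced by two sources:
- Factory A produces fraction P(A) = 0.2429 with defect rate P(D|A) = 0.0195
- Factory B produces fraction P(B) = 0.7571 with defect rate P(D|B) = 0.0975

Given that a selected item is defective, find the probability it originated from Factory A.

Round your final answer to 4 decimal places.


Let A = from Factory A, D = defective

Given:
- P(A) = 0.2429, P(B) = 0.7571
- P(D|A) = 0.0195, P(D|B) = 0.0975

Step 1: Find P(D)
P(D) = P(D|A)P(A) + P(D|B)P(B)
     = 0.0195 × 0.2429 + 0.0975 × 0.7571
     = 0.00473655 + 0.07381725
     = 0.07855380

Step 2: Apply Bayes' theorem
P(A|D) = P(D|A)P(A) / P(D)
       = 0.00473655 / 0.07855380
       = 0.0603


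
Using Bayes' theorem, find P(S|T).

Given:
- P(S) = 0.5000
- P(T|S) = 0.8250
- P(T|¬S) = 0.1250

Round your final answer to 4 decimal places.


Bayes' theorem: P(S|T) = P(T|S) × P(S) / P(T)

Step 1: Calculate P(T) using law of total probability
P(T) = P(T|S)P(S) + P(T|¬S)P(¬S)
     = 0.8250 × 0.5000 + 0.1250 × 0.5000
     = 0.41250000 + 0.06250000
     = 0.47500000

Step 2: Apply Bayes' theorem
P(S|T) = P(T|S) × P(S) / P(T)
       = 0.41250000 / 0.47500000
       = 0.8684


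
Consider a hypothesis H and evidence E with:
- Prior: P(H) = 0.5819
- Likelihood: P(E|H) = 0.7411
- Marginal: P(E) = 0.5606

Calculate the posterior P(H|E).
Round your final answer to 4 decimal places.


Using Bayes' theorem:

P(H|E) = P(E|H) × P(H) / P(E)
       = 0.7411 × 0.5819 / 0.5606
       = 0.43124609 / 0.5606
       = 0.7693

The evidence strengthens our belief in H.
Prior: 0.5819 → Posterior: 0.7693


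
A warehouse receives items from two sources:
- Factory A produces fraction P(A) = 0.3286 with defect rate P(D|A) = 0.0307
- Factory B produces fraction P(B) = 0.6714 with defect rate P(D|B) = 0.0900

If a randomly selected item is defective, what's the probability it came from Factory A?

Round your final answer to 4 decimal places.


Let A = from Factory A, D = defective

Given:
- P(A) = 0.3286, P(B) = 0.6714
- P(D|A) = 0.0307, P(D|B) = 0.0900

Step 1: Find P(D)
P(D) = P(D|A)P(A) + P(D|B)P(B)
     = 0.0307 × 0.3286 + 0.0900 × 0.6714
     = 0.01008802 + 0.06042600
     = 0.07051402

Step 2: Apply Bayes' theorem
P(A|D) = P(D|A)P(A) / P(D)
       = 0.01008802 / 0.07051402
       = 0.1431


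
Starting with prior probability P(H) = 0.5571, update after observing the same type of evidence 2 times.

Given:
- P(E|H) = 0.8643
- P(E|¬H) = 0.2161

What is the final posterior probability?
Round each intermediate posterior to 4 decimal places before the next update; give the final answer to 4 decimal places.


Sequential Bayesian updating:

Initial prior: P(H) = 0.5571

Update 1:
  P(E) = 0.8643 × 0.5571 + 0.2161 × 0.4429 = 0.48150153 + 0.09571069 = 0.57721222
  P(H|E) = 0.48150153 / 0.57721222 = 0.8342

Update 2:
  P(E) = 0.8643 × 0.8342 + 0.2161 × 0.1658 = 0.72099906 + 0.03582938 = 0.75682844
  P(H|E) = 0.72099906 / 0.75682844 = 0.9527

Final posterior: 0.9527


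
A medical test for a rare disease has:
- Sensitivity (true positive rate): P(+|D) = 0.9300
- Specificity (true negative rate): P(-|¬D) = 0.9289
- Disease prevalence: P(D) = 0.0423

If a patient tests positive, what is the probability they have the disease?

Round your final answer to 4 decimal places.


Let D = has disease, + = positive test

Given:
- P(D) = 0.0423 (prevalence)
- P(+|D) = 0.9300 (sensitivity)
- P(-|¬D) = 0.9289 (specificity)
- P(+|¬D) = 0.0711 (false positive rate = 1 - specificity)

Step 1: Find P(+)
P(+) = P(+|D)P(D) + P(+|¬D)P(¬D)
     = 0.9300 × 0.0423 + 0.0711 × 0.9577
     = 0.03933900 + 0.06809247
     = 0.10743147

Step 2: Apply Bayes' theorem for P(D|+)
P(D|+) = P(+|D)P(D) / P(+)
       = 0.03933900 / 0.10743147
       = 0.3662


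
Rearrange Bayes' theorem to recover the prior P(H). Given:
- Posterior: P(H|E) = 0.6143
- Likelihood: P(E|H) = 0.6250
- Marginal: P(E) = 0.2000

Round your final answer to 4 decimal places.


From Bayes' theorem: P(H|E) = P(E|H) × P(H) / P(E)

Rearranging for P(H):
P(H) = P(H|E) × P(E) / P(E|H)
     = 0.6143 × 0.2000 / 0.6250
     = 0.12286000 / 0.6250
     = 0.1966


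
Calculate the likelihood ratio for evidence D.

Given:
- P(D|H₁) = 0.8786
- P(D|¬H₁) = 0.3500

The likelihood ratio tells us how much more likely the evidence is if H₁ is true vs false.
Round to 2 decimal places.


Likelihood Ratio (LR) = P(D|H₁) / P(D|¬H₁)

LR = 0.8786 / 0.3500
   = 2.51

The evidence is 2.51 times more likely if H₁ is true than if H₁ is false.
Since LR > 1, the evidence supports H₁ over ¬H₁.


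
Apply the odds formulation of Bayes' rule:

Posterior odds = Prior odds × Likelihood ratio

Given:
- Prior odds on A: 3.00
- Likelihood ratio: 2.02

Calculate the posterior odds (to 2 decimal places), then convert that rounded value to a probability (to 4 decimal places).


Step 1: Calculate posterior odds
Posterior odds = Prior odds × LR
               = 3.00 × 2.02
               = 6.06

Step 2: Convert to probability
P(A|E) = Posterior odds / (1 + Posterior odds)
       = 6.06 / (1 + 6.06)
       = 6.06 / 7.06
       = 0.8584

The evidence increased P(A) from 0.7500 to 0.8584.


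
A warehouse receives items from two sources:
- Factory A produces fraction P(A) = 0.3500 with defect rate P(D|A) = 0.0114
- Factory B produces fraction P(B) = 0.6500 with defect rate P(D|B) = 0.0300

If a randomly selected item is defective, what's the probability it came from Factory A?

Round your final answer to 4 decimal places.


Let A = from Factory A, D = defective

Given:
- P(A) = 0.3500, P(B) = 0.6500
- P(D|A) = 0.0114, P(D|B) = 0.0300

Step 1: Find P(D)
P(D) = P(D|A)P(A) + P(D|B)P(B)
     = 0.0114 × 0.3500 + 0.0300 × 0.6500
     = 0.00399000 + 0.01950000
     = 0.02349000

Step 2: Apply Bayes' theorem
P(A|D) = P(D|A)P(A) / P(D)
       = 0.00399000 / 0.02349000
       = 0.1699


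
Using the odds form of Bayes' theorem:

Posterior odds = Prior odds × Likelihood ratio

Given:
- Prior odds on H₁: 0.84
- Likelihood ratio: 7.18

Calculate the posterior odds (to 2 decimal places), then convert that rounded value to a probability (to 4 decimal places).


Step 1: Calculate posterior odds
Posterior odds = Prior odds × LR
               = 0.84 × 7.18
               = 6.03

Step 2: Convert to probability
P(H₁|E) = Posterior odds / (1 + Posterior odds)
       = 6.03 / (1 + 6.03)
       = 6.03 / 7.03
       = 0.8578

The evidence increased P(H₁) from 0.4565 to 0.8578.


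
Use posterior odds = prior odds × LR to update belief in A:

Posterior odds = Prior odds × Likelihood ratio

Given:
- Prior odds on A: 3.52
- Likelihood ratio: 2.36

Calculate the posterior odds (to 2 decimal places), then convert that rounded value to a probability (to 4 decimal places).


Step 1: Calculate posterior odds
Posterior odds = Prior odds × LR
               = 3.52 × 2.36
               = 8.31

Step 2: Convert to probability
P(A|E) = Posterior odds / (1 + Posterior odds)
       = 8.31 / (1 + 8.31)
       = 8.31 / 9.31
       = 0.8926

The evidence increased P(A) from 0.7788 to 0.8926.


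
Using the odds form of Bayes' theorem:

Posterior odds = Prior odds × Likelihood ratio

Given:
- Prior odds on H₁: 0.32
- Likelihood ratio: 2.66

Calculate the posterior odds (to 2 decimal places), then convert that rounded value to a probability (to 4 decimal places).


Step 1: Calculate posterior odds
Posterior odds = Prior odds × LR
               = 0.32 × 2.66
               = 0.85

Step 2: Convert to probability
P(H₁|E) = Posterior odds / (1 + Posterior odds)
       = 0.85 / (1 + 0.85)
       = 0.85 / 1.85
       = 0.4595

The evidence increased P(H₁) from 0.2424 to 0.4595.


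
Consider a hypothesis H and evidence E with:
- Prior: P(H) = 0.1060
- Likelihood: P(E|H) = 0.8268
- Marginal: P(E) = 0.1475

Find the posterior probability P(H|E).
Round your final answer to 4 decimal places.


Using Bayes' theorem:

P(H|E) = P(E|H) × P(H) / P(E)
       = 0.8268 × 0.1060 / 0.1475
       = 0.08764080 / 0.1475
       = 0.5942

The evidence strengthens our belief in H.
Prior: 0.1060 → Posterior: 0.5942


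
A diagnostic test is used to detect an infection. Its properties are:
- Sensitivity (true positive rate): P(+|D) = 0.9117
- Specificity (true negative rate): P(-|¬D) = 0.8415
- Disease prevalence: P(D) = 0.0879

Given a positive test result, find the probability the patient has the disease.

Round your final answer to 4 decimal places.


Let D = has disease, + = positive test

Given:
- P(D) = 0.0879 (prevalence)
- P(+|D) = 0.9117 (sensitivity)
- P(-|¬D) = 0.8415 (specificity)
- P(+|¬D) = 0.1585 (false positive rate = 1 - specificity)

Step 1: Find P(+)
P(+) = P(+|D)P(D) + P(+|¬D)P(¬D)
     = 0.9117 × 0.0879 + 0.1585 × 0.9121
     = 0.08013843 + 0.14456785
     = 0.22470628

Step 2: Apply Bayes' theorem for P(D|+)
P(D|+) = P(+|D)P(D) / P(+)
       = 0.08013843 / 0.22470628
       = 0.3566


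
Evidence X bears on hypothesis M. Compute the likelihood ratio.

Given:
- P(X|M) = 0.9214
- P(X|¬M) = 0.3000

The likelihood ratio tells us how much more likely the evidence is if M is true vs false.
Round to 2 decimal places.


Likelihood Ratio (LR) = P(X|M) / P(X|¬M)

LR = 0.9214 / 0.3000
   = 3.07

The evidence is 3.07 times more likely if M is true than if M is false.
Because LR exceeds 1, X is evidence for M.


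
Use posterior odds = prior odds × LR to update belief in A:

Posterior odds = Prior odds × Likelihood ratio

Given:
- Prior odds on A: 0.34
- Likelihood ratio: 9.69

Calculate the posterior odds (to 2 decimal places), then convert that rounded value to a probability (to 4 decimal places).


Step 1: Calculate posterior odds
Posterior odds = Prior odds × LR
               = 0.34 × 9.69
               = 3.29

Step 2: Convert to probability
P(A|E) = Posterior odds / (1 + Posterior odds)
       = 3.29 / (1 + 3.29)
       = 3.29 / 4.29
       = 0.7669

The evidence increased P(A) from 0.2537 to 0.7669.


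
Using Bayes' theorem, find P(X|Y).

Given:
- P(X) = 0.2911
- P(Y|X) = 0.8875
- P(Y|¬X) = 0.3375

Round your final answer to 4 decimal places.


Bayes' theorem: P(X|Y) = P(Y|X) × P(X) / P(Y)

Step 1: Calculate P(Y) using law of total probability
P(Y) = P(Y|X)P(X) + P(Y|¬X)P(¬X)
     = 0.8875 × 0.2911 + 0.3375 × 0.7089
     = 0.25835125 + 0.23925375
     = 0.49760500

Step 2: Apply Bayes' theorem
P(X|Y) = P(Y|X) × P(X) / P(Y)
       = 0.25835125 / 0.49760500
       = 0.5192


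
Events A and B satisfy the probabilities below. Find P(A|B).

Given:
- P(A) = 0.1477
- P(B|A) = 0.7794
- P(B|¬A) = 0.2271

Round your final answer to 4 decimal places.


Bayes' theorem: P(A|B) = P(B|A) × P(A) / P(B)

Step 1: Calculate P(B) using law of total probability
P(B) = P(B|A)P(A) + P(B|¬A)P(¬A)
     = 0.7794 × 0.1477 + 0.2271 × 0.8523
     = 0.11511738 + 0.19355733
     = 0.30867471

Step 2: Apply Bayes' theorem
P(A|B) = P(B|A) × P(A) / P(B)
       = 0.11511738 / 0.30867471
       = 0.3729


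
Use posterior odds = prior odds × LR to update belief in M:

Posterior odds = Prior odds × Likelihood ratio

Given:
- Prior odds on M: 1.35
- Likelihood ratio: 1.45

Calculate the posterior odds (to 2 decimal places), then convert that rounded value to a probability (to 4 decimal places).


Step 1: Calculate posterior odds
Posterior odds = Prior odds × LR
               = 1.35 × 1.45
               = 1.96

Step 2: Convert to probability
P(M|E) = Posterior odds / (1 + Posterior odds)
       = 1.96 / (1 + 1.96)
       = 1.96 / 2.96
       = 0.6622

The evidence increased P(M) from 0.5745 to 0.6622.


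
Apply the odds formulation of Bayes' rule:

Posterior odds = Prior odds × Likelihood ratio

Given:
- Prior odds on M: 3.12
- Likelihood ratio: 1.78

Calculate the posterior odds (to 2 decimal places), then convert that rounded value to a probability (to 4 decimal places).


Step 1: Calculate posterior odds
Posterior odds = Prior odds × LR
               = 3.12 × 1.78
               = 5.55

Step 2: Convert to probability
P(M|E) = Posterior odds / (1 + Posterior odds)
       = 5.55 / (1 + 5.55)
       = 5.55 / 6.55
       = 0.8473

The evidence increased P(M) from 0.7573 to 0.8473.


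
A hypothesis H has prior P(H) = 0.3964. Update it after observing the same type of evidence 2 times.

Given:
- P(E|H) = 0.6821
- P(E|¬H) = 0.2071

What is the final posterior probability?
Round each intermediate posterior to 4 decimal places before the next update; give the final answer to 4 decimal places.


Sequential Bayesian updating:

Initial prior: P(H) = 0.3964

Update 1:
  P(E) = 0.6821 × 0.3964 + 0.2071 × 0.6036 = 0.27038444 + 0.12500556 = 0.39539000
  P(H|E) = 0.27038444 / 0.39539000 = 0.6838

Update 2:
  P(E) = 0.6821 × 0.6838 + 0.2071 × 0.3162 = 0.46641998 + 0.06548502 = 0.53190500
  P(H|E) = 0.46641998 / 0.53190500 = 0.8769

Final posterior: 0.8769


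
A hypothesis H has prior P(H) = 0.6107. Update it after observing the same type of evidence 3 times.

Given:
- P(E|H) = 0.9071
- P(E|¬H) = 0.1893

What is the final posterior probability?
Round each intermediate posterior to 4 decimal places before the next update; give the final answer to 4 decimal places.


Sequential Bayesian updating:

Initial prior: P(H) = 0.6107

Update 1:
  P(E) = 0.9071 × 0.6107 + 0.1893 × 0.3893 = 0.55396597 + 0.07369449 = 0.62766046
  P(H|E) = 0.55396597 / 0.62766046 = 0.8826

Update 2:
  P(E) = 0.9071 × 0.8826 + 0.1893 × 0.1174 = 0.80060646 + 0.02222382 = 0.82283028
  P(H|E) = 0.80060646 / 0.82283028 = 0.9730

Update 3:
  P(E) = 0.9071 × 0.9730 + 0.1893 × 0.0270 = 0.88260830 + 0.00511110 = 0.88771940
  P(H|E) = 0.88260830 / 0.88771940 = 0.9942

Final posterior: 0.9942


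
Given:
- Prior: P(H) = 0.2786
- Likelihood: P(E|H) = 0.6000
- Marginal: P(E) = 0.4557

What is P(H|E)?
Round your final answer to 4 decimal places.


Using Bayes' theorem:

P(H|E) = P(E|H) × P(H) / P(E)
       = 0.6000 × 0.2786 / 0.4557
       = 0.16716000 / 0.4557
       = 0.3668

The evidence strengthens our belief in H.
Prior: 0.2786 → Posterior: 0.3668


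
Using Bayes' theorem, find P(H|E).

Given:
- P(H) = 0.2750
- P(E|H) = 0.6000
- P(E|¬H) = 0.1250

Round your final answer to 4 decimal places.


Bayes' theorem: P(H|E) = P(E|H) × P(H) / P(E)

Step 1: Calculate P(E) using law of total probability
P(E) = P(E|H)P(H) + P(E|¬H)P(¬H)
     = 0.6000 × 0.2750 + 0.1250 × 0.7250
     = 0.16500000 + 0.09062500
     = 0.25562500

Step 2: Apply Bayes' theorem
P(H|E) = P(E|H) × P(H) / P(E)
       = 0.16500000 / 0.25562500
       = 0.6455


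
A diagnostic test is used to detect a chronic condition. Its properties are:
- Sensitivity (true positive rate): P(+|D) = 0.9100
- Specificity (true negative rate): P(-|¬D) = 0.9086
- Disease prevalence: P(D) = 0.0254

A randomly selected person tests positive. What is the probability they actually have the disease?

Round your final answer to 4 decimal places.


Let D = has disease, + = positive test

Given:
- P(D) = 0.0254 (prevalence)
- P(+|D) = 0.9100 (sensitivity)
- P(-|¬D) = 0.9086 (specificity)
- P(+|¬D) = 0.0914 (false positive rate = 1 - specificity)

Step 1: Find P(+)
P(+) = P(+|D)P(D) + P(+|¬D)P(¬D)
     = 0.9100 × 0.0254 + 0.0914 × 0.9746
     = 0.02311400 + 0.08907844
     = 0.11219244

Step 2: Apply Bayes' theorem for P(D|+)
P(D|+) = P(+|D)P(D) / P(+)
       = 0.02311400 / 0.11219244
       = 0.2060


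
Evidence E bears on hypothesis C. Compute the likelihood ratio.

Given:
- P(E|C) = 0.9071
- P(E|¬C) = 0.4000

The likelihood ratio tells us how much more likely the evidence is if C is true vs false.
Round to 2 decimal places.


Likelihood Ratio (LR) = P(E|C) / P(E|¬C)

LR = 0.9071 / 0.4000
   = 2.27

The evidence is 2.27 times more likely if C is true than if C is false.
LR > 1, so observing E raises the odds in favor of C.


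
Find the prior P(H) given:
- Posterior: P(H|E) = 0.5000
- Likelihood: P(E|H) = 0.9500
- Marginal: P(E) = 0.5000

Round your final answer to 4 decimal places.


From Bayes' theorem: P(H|E) = P(E|H) × P(H) / P(E)

Rearranging for P(H):
P(H) = P(H|E) × P(E) / P(E|H)
     = 0.5000 × 0.5000 / 0.9500
     = 0.25000000 / 0.9500
     = 0.2632


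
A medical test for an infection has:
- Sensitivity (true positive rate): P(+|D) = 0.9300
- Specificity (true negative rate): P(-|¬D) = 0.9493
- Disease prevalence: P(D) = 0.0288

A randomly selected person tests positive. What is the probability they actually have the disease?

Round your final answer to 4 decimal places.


Let D = has disease, + = positive test

Given:
- P(D) = 0.0288 (prevalence)
- P(+|D) = 0.9300 (sensitivity)
- P(-|¬D) = 0.9493 (specificity)
- P(+|¬D) = 0.0507 (false positive rate = 1 - specificity)

Step 1: Find P(+)
P(+) = P(+|D)P(D) + P(+|¬D)P(¬D)
     = 0.9300 × 0.0288 + 0.0507 × 0.9712
     = 0.02678400 + 0.04923984
     = 0.07602384

Step 2: Apply Bayes' theorem for P(D|+)
P(D|+) = P(+|D)P(D) / P(+)
       = 0.02678400 / 0.07602384
       = 0.3523


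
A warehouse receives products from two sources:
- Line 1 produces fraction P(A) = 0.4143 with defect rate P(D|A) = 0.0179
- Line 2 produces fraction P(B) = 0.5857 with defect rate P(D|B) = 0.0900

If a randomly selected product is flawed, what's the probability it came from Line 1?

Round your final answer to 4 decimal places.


Let A = from Line 1, D = flawed

Given:
- P(A) = 0.4143, P(B) = 0.5857
- P(D|A) = 0.0179, P(D|B) = 0.0900

Step 1: Find P(D)
P(D) = P(D|A)P(A) + P(D|B)P(B)
     = 0.0179 × 0.4143 + 0.0900 × 0.5857
     = 0.00741597 + 0.05271300
     = 0.06012897

Step 2: Apply Bayes' theorem
P(A|D) = P(D|A)P(A) / P(D)
       = 0.00741597 / 0.06012897
       = 0.1233


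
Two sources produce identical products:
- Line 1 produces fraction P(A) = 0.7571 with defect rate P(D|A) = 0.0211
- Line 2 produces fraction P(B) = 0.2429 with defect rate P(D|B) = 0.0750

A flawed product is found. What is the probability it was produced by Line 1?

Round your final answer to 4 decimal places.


Let A = from Line 1, D = flawed

Given:
- P(A) = 0.7571, P(B) = 0.2429
- P(D|A) = 0.0211, P(D|B) = 0.0750

Step 1: Find P(D)
P(D) = P(D|A)P(A) + P(D|B)P(B)
     = 0.0211 × 0.7571 + 0.0750 × 0.2429
     = 0.01597481 + 0.01821750
     = 0.03419231

Step 2: Apply Bayes' theorem
P(A|D) = P(D|A)P(A) / P(D)
       = 0.01597481 / 0.03419231
       = 0.4672


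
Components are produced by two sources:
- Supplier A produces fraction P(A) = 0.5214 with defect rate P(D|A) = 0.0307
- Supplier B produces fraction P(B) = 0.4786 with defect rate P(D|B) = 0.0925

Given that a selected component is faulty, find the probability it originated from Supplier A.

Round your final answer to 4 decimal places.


Let A = from Supplier A, D = faulty

Given:
- P(A) = 0.5214, P(B) = 0.4786
- P(D|A) = 0.0307, P(D|B) = 0.0925

Step 1: Find P(D)
P(D) = P(D|A)P(A) + P(D|B)P(B)
     = 0.0307 × 0.5214 + 0.0925 × 0.4786
     = 0.01600698 + 0.04427050
     = 0.06027748

Step 2: Apply Bayes' theorem
P(A|D) = P(D|A)P(A) / P(D)
       = 0.01600698 / 0.06027748
       = 0.2656


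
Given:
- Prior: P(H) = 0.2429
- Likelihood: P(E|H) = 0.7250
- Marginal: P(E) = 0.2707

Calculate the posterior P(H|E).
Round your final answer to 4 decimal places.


Using Bayes' theorem:

P(H|E) = P(E|H) × P(H) / P(E)
       = 0.7250 × 0.2429 / 0.2707
       = 0.17610250 / 0.2707
       = 0.6505

The evidence strengthens our belief in H.
Prior: 0.2429 → Posterior: 0.6505


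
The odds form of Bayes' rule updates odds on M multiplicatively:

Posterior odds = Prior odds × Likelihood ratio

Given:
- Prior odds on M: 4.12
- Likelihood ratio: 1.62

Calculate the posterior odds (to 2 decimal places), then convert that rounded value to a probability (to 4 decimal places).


Step 1: Calculate posterior odds
Posterior odds = Prior odds × LR
               = 4.12 × 1.62
               = 6.67

Step 2: Convert to probability
P(M|E) = Posterior odds / (1 + Posterior odds)
       = 6.67 / (1 + 6.67)
       = 6.67 / 7.67
       = 0.8696

The evidence increased P(M) from 0.8047 to 0.8696.


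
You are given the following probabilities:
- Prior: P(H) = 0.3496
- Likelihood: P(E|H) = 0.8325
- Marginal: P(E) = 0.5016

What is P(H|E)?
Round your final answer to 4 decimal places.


Using Bayes' theorem:

P(H|E) = P(E|H) × P(H) / P(E)
       = 0.8325 × 0.3496 / 0.5016
       = 0.29104200 / 0.5016
       = 0.5802

The evidence strengthens our belief in H.
Prior: 0.3496 → Posterior: 0.5802


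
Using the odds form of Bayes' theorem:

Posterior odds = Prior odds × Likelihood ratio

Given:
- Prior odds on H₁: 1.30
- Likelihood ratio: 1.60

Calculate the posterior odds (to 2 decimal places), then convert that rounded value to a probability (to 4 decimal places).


Step 1: Calculate posterior odds
Posterior odds = Prior odds × LR
               = 1.30 × 1.60
               = 2.08

Step 2: Convert to probability
P(H₁|E) = Posterior odds / (1 + Posterior odds)
       = 2.08 / (1 + 2.08)
       = 2.08 / 3.08
       = 0.6753

The evidence increased P(H₁) from 0.5652 to 0.6753.


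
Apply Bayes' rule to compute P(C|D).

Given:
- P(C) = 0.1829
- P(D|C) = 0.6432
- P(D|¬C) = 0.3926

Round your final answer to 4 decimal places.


Bayes' theorem: P(C|D) = P(D|C) × P(C) / P(D)

Step 1: Calculate P(D) using law of total probability
P(D) = P(D|C)P(C) + P(D|¬C)P(¬C)
     = 0.6432 × 0.1829 + 0.3926 × 0.8171
     = 0.11764128 + 0.32079346
     = 0.43843474

Step 2: Apply Bayes' theorem
P(C|D) = P(D|C) × P(C) / P(D)
       = 0.11764128 / 0.43843474
       = 0.2683


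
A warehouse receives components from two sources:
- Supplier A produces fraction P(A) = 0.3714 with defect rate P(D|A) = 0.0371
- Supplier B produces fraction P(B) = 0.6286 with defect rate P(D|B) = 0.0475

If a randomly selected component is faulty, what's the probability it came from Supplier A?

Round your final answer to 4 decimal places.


Let A = from Supplier A, D = faulty

Given:
- P(A) = 0.3714, P(B) = 0.6286
- P(D|A) = 0.0371, P(D|B) = 0.0475

Step 1: Find P(D)
P(D) = P(D|A)P(A) + P(D|B)P(B)
     = 0.0371 × 0.3714 + 0.0475 × 0.6286
     = 0.01377894 + 0.02985850
     = 0.04363744

Step 2: Apply Bayes' theorem
P(A|D) = P(D|A)P(A) / P(D)
       = 0.01377894 / 0.04363744
       = 0.3158


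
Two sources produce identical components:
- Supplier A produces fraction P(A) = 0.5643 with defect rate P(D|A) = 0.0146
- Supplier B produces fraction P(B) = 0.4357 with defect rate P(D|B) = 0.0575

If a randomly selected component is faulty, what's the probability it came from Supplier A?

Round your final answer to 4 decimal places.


Let A = from Supplier A, D = faulty

Given:
- P(A) = 0.5643, P(B) = 0.4357
- P(D|A) = 0.0146, P(D|B) = 0.0575

Step 1: Find P(D)
P(D) = P(D|A)P(A) + P(D|B)P(B)
     = 0.0146 × 0.5643 + 0.0575 × 0.4357
     = 0.00823878 + 0.02505275
     = 0.03329153

Step 2: Apply Bayes' theorem
P(A|D) = P(D|A)P(A) / P(D)
       = 0.00823878 / 0.03329153
       = 0.2475


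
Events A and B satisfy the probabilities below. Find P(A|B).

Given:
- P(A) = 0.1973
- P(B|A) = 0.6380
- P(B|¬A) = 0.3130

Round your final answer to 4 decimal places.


Bayes' theorem: P(A|B) = P(B|A) × P(A) / P(B)

Step 1: Calculate P(B) using law of total probability
P(B) = P(B|A)P(A) + P(B|¬A)P(¬A)
     = 0.6380 × 0.1973 + 0.3130 × 0.8027
     = 0.12587740 + 0.25124510
     = 0.37712250

Step 2: Apply Bayes' theorem
P(A|B) = P(B|A) × P(A) / P(B)
       = 0.12587740 / 0.37712250
       = 0.3338


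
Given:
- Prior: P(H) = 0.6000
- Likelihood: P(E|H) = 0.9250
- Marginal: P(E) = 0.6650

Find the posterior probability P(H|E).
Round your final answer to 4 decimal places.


Using Bayes' theorem:

P(H|E) = P(E|H) × P(H) / P(E)
       = 0.9250 × 0.6000 / 0.6650
       = 0.55500000 / 0.6650
       = 0.8346

The evidence strengthens our belief in H.
Prior: 0.6000 → Posterior: 0.8346


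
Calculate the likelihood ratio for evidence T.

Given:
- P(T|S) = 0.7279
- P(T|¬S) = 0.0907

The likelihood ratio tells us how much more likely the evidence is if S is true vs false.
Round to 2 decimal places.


Likelihood Ratio (LR) = P(T|S) / P(T|¬S)

LR = 0.7279 / 0.0907
   = 8.03

The evidence is 8.03 times more likely if S is true than if S is false.
LR > 1, so observing T raises the odds in favor of S.


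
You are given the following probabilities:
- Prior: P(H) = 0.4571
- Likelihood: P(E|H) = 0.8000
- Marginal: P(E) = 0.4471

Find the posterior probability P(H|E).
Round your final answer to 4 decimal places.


Using Bayes' theorem:

P(H|E) = P(E|H) × P(H) / P(E)
       = 0.8000 × 0.4571 / 0.4471
       = 0.36568000 / 0.4471
       = 0.8179

The evidence strengthens our belief in H.
Prior: 0.4571 → Posterior: 0.8179


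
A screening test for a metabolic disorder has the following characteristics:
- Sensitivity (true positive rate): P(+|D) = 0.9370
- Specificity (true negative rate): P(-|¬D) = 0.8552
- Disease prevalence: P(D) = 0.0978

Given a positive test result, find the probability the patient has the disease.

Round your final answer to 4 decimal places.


Let D = has disease, + = positive test

Given:
- P(D) = 0.0978 (prevalence)
- P(+|D) = 0.9370 (sensitivity)
- P(-|¬D) = 0.8552 (specificity)
- P(+|¬D) = 0.1448 (false positive rate = 1 - specificity)

Step 1: Find P(+)
P(+) = P(+|D)P(D) + P(+|¬D)P(¬D)
     = 0.9370 × 0.0978 + 0.1448 × 0.9022
     = 0.09163860 + 0.13063856
     = 0.22227716

Step 2: Apply Bayes' theorem for P(D|+)
P(D|+) = P(+|D)P(D) / P(+)
       = 0.09163860 / 0.22227716
       = 0.4123


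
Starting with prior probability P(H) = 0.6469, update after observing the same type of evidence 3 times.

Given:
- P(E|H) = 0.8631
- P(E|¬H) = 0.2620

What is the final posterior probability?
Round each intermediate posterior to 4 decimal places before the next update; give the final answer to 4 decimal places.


Sequential Bayesian updating:

Initial prior: P(H) = 0.6469

Update 1:
  P(E) = 0.8631 × 0.6469 + 0.2620 × 0.3531 = 0.55833939 + 0.09251220 = 0.65085159
  P(H|E) = 0.55833939 / 0.65085159 = 0.8579

Update 2:
  P(E) = 0.8631 × 0.8579 + 0.2620 × 0.1421 = 0.74045349 + 0.03723020 = 0.77768369
  P(H|E) = 0.74045349 / 0.77768369 = 0.9521

Update 3:
  P(E) = 0.8631 × 0.9521 + 0.2620 × 0.0479 = 0.82175751 + 0.01254980 = 0.83430731
  P(H|E) = 0.82175751 / 0.83430731 = 0.9850

Final posterior: 0.9850


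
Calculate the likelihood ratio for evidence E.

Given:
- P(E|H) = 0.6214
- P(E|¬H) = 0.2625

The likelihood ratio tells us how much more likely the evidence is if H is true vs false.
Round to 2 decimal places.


Likelihood Ratio (LR) = P(E|H) / P(E|¬H)

LR = 0.6214 / 0.2625
   = 2.37

The evidence is 2.37 times more likely if H is true than if H is false.
Because LR exceeds 1, E is evidence for H.


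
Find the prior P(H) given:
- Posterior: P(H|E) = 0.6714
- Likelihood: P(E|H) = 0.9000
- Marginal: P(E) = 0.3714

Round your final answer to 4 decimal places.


From Bayes' theorem: P(H|E) = P(E|H) × P(H) / P(E)

Rearranging for P(H):
P(H) = P(H|E) × P(E) / P(E|H)
     = 0.6714 × 0.3714 / 0.9000
     = 0.24935796 / 0.9000
     = 0.2771


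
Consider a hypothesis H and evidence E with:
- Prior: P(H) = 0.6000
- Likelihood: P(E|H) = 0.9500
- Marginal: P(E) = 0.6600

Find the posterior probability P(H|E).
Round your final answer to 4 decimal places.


Using Bayes' theorem:

P(H|E) = P(E|H) × P(H) / P(E)
       = 0.9500 × 0.6000 / 0.6600
       = 0.57000000 / 0.6600
       = 0.8636

The evidence strengthens our belief in H.
Prior: 0.6000 → Posterior: 0.8636


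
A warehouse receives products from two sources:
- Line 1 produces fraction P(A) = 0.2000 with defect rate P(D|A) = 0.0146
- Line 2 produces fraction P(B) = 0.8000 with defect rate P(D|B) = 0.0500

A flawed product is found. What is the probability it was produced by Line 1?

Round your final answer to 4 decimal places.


Let A = from Line 1, D = flawed

Given:
- P(A) = 0.2000, P(B) = 0.8000
- P(D|A) = 0.0146, P(D|B) = 0.0500

Step 1: Find P(D)
P(D) = P(D|A)P(A) + P(D|B)P(B)
     = 0.0146 × 0.2000 + 0.0500 × 0.8000
     = 0.00292000 + 0.04000000
     = 0.04292000

Step 2: Apply Bayes' theorem
P(A|D) = P(D|A)P(A) / P(D)
       = 0.00292000 / 0.04292000
       = 0.0680


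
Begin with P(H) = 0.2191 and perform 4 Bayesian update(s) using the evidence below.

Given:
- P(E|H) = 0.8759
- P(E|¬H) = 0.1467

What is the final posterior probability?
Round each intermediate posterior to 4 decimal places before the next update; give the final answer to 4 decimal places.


Sequential Bayesian updating:

Initial prior: P(H) = 0.2191

Update 1:
  P(E) = 0.8759 × 0.2191 + 0.1467 × 0.7809 = 0.19190969 + 0.11455803 = 0.30646772
  P(H|E) = 0.19190969 / 0.30646772 = 0.6262

Update 2:
  P(E) = 0.8759 × 0.6262 + 0.1467 × 0.3738 = 0.54848858 + 0.05483646 = 0.60332504
  P(H|E) = 0.54848858 / 0.60332504 = 0.9091

Update 3:
  P(E) = 0.8759 × 0.9091 + 0.1467 × 0.0909 = 0.79628069 + 0.01333503 = 0.80961572
  P(H|E) = 0.79628069 / 0.80961572 = 0.9835

Update 4:
  P(E) = 0.8759 × 0.9835 + 0.1467 × 0.0165 = 0.86144765 + 0.00242055 = 0.86386820
  P(H|E) = 0.86144765 / 0.86386820 = 0.9972

Final posterior: 0.9972


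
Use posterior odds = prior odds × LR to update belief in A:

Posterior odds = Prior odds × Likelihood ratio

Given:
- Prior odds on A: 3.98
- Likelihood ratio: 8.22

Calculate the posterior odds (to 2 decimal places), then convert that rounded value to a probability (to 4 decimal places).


Step 1: Calculate posterior odds
Posterior odds = Prior odds × LR
               = 3.98 × 8.22
               = 32.72

Step 2: Convert to probability
P(A|E) = Posterior odds / (1 + Posterior odds)
       = 32.72 / (1 + 32.72)
       = 32.72 / 33.72
       = 0.9703

The evidence increased P(A) from 0.7992 to 0.9703.


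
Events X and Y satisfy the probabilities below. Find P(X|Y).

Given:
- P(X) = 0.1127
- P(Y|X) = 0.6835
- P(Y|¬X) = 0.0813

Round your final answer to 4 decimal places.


Bayes' theorem: P(X|Y) = P(Y|X) × P(X) / P(Y)

Step 1: Calculate P(Y) using law of total probability
P(Y) = P(Y|X)P(X) + P(Y|¬X)P(¬X)
     = 0.6835 × 0.1127 + 0.0813 × 0.8873
     = 0.07703045 + 0.07213749
     = 0.14916794

Step 2: Apply Bayes' theorem
P(X|Y) = P(Y|X) × P(X) / P(Y)
       = 0.07703045 / 0.14916794
       = 0.5164


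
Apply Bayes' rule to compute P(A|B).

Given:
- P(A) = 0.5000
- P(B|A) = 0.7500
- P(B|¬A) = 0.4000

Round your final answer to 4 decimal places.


Bayes' theorem: P(A|B) = P(B|A) × P(A) / P(B)

Step 1: Calculate P(B) using law of total probability
P(B) = P(B|A)P(A) + P(B|¬A)P(¬A)
     = 0.7500 × 0.5000 + 0.4000 × 0.5000
     = 0.37500000 + 0.20000000
     = 0.57500000

Step 2: Apply Bayes' theorem
P(A|B) = P(B|A) × P(A) / P(B)
       = 0.37500000 / 0.57500000
       = 0.6522


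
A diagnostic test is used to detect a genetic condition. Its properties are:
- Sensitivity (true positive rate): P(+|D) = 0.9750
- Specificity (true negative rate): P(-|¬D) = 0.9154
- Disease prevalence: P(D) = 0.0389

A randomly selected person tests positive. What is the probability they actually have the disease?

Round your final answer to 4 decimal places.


Let D = has disease, + = positive test

Given:
- P(D) = 0.0389 (prevalence)
- P(+|D) = 0.9750 (sensitivity)
- P(-|¬D) = 0.9154 (specificity)
- P(+|¬D) = 0.0846 (false positive rate = 1 - specificity)

Step 1: Find P(+)
P(+) = P(+|D)P(D) + P(+|¬D)P(¬D)
     = 0.9750 × 0.0389 + 0.0846 × 0.9611
     = 0.03792750 + 0.08130906
     = 0.11923656

Step 2: Apply Bayes' theorem for P(D|+)
P(D|+) = P(+|D)P(D) / P(+)
       = 0.03792750 / 0.11923656
       = 0.3181


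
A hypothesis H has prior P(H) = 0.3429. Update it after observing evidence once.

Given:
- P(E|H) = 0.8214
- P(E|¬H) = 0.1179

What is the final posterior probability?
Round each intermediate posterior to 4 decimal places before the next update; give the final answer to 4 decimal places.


Sequential Bayesian updating:

Initial prior: P(H) = 0.3429

Update 1:
  P(E) = 0.8214 × 0.3429 + 0.1179 × 0.6571 = 0.28165806 + 0.07747209 = 0.35913015
  P(H|E) = 0.28165806 / 0.35913015 = 0.7843

Final posterior: 0.7843
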